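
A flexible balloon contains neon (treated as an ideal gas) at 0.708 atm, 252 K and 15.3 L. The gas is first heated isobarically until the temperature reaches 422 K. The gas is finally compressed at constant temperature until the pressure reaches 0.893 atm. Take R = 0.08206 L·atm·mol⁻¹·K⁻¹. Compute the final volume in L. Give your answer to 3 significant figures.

P constant ⇒ V ∝ T: P₂ = P₁; V₂ = V₁·(T₂/T₁) = 25.62 L.
T constant ⇒ Boyle's law P V = const: T₃ = T₂; V₃ = V₂·(P₂/P₃) = 20.31 L.

V₃ ≈ 20.3 L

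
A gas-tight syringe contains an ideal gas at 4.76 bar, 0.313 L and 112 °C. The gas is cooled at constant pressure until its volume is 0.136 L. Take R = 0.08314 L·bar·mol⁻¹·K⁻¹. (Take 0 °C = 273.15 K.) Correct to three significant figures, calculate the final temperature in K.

T₂ ≈ 167 K

Convert: T₁ = 385.1 K.
Isobaric, so V/T is constant: P₂ = P₁; T₂ = T₁·(V₂/V₁) = 167.3 K.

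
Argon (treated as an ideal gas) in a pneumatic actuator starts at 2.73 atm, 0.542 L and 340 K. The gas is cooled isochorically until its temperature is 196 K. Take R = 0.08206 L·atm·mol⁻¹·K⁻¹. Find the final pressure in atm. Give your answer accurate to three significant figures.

P₂ ≈ 1.57 atm

Isochoric, so P/T is constant: V₂ = V₁; P₂ = P₁·(T₂/T₁) = 1.574 atm.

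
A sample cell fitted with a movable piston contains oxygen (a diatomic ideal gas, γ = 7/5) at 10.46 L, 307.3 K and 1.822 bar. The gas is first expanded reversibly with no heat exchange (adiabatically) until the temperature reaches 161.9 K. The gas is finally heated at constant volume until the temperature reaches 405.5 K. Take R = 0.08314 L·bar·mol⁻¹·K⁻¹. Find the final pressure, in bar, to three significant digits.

Adiabatic (γ = 7/5), T V^(γ−1) and P V^γ constant: P₂ = P₁·(T₂/T₁)^(γ/(γ−1)) = 0.1934 bar; V₂ = V₁·(T₁/T₂)^(1/(γ−1)) = 51.92 L.
Isochoric, so P/T is constant: V₃ = V₂; P₃ = P₂·(T₃/T₂) = 0.4844 bar.

P₃ ≈ 0.484 bar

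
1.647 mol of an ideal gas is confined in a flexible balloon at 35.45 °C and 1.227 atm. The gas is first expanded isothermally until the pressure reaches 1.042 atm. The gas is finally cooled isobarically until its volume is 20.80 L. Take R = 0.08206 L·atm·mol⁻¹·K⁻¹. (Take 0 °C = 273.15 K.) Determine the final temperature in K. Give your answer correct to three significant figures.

Convert: T₁ = 308.6 K.
From PV = nRT: V₁ = nRT₁/P₁ = 33.99 L.
Isothermal, so P V is constant: T₂ = T₁; V₂ = V₁·(P₁/P₂) = 40.03 L.
P constant ⇒ V ∝ T: P₃ = P₂; T₃ = T₂·(V₃/V₂) = 160.4 K.

T₃ ≈ 160 K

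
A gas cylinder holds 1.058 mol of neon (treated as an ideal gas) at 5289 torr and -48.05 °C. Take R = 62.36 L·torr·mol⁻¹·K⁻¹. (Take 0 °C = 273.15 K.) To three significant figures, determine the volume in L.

V ≈ 2.81 L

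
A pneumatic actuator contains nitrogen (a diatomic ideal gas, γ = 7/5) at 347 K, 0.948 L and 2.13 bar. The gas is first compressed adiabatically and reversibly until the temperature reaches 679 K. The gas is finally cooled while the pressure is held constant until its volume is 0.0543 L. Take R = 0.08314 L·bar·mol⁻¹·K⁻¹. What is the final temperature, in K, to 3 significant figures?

T₃ ≈ 208 K

Reversible adiabatic, γ = 7/5: P₂ = P₁·(T₂/T₁)^(γ/(γ−1)) = 22.32 bar; V₂ = V₁·(T₁/T₂)^(1/(γ−1)) = 0.1770 L.
Isobaric, so V/T is constant: P₃ = P₂; T₃ = T₂·(V₃/V₂) = 208.3 K.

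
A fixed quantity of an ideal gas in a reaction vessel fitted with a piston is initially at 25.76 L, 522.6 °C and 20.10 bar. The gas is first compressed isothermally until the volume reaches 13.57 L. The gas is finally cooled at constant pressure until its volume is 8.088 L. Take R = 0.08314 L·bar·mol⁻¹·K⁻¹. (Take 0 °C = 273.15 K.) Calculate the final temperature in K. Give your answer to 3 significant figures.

Convert: T₁ = 795.8 K.
T constant ⇒ Boyle's law P V = const: T₂ = T₁; P₂ = P₁·(V₁/V₂) = 38.16 bar.
Isobaric, so V/T is constant: P₃ = P₂; T₃ = T₂·(V₃/V₂) = 474.3 K.

T₃ ≈ 474 K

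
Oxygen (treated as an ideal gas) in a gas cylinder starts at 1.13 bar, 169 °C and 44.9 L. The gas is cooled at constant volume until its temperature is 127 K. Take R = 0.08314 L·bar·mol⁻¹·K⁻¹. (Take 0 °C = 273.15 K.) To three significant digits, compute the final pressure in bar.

Convert: T₁ = 442.1 K.
V constant ⇒ P ∝ T: V₂ = V₁; P₂ = P₁·(T₂/T₁) = 0.3246 bar.

P₂ ≈ 0.325 bar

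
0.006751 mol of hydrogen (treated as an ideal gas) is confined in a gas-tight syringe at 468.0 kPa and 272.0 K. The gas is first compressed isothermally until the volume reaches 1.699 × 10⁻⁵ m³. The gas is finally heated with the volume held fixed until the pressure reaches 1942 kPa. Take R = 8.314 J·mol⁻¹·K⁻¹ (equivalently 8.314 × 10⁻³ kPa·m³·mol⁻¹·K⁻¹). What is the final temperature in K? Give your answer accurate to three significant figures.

From PV = nRT: V₁ = nRT₁/P₁ = 3.262e-05 m³.
Isothermal, so P V is constant: T₂ = T₁; P₂ = P₁·(V₁/V₂) = 898.6 kPa.
V constant ⇒ P ∝ T: V₃ = V₂; T₃ = T₂·(P₃/P₂) = 587.8 K.

T₃ ≈ 588 K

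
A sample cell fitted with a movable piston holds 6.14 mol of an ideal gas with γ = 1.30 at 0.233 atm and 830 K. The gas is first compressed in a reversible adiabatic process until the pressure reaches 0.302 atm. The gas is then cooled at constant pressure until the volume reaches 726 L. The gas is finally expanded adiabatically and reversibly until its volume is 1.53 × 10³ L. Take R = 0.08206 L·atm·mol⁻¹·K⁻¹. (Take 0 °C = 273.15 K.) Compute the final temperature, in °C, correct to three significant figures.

T₄ ≈ 74.8 °C

From PV = nRT: V₁ = nRT₁/P₁ = 1795 L.
Adiabatic (γ = 1.30), T V^(γ−1) and P V^γ constant: T₂ = T₁·(P₂/P₁)^((γ−1)/γ) = 881.2 K; V₂ = V₁·(P₁/P₂)^(1/γ) = 1470 L.
P constant ⇒ V ∝ T: P₃ = P₂; T₃ = T₂·(V₃/V₂) = 435.2 K.
Adiabatic (γ = 1.30), T V^(γ−1) and P V^γ constant: T₄ = T₃·(V₃/V₄)^(γ−1) = 348.0 K; P₄ = P₃·(V₃/V₄)^γ = 0.1146 atm.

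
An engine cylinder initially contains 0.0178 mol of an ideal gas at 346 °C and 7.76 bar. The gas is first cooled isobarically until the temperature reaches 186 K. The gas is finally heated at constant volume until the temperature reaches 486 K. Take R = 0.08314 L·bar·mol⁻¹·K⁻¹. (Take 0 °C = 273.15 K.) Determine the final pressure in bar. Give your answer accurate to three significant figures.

Convert: T₁ = 619.1 K.
From PV = nRT: V₁ = nRT₁/P₁ = 0.1181 L.
Isobaric, so V/T is constant: P₂ = P₁; V₂ = V₁·(T₂/T₁) = 0.03547 L.
V constant ⇒ P ∝ T: V₃ = V₂; P₃ = P₂·(T₃/T₂) = 20.28 bar.

P₃ ≈ 20.3 bar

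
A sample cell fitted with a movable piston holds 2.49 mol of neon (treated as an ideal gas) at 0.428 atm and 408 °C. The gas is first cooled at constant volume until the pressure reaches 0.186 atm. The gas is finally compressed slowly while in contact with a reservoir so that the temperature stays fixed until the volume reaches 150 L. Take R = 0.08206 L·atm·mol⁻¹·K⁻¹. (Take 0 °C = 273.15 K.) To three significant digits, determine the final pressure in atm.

P₃ ≈ 0.403 atm

Convert: T₁ = 681.1 K.
From PV = nRT: V₁ = nRT₁/P₁ = 325.2 L.
Isochoric, so P/T is constant: V₂ = V₁; T₂ = T₁·(P₂/P₁) = 296.0 K.
Isothermal, so P V is constant: T₃ = T₂; P₃ = P₂·(V₂/V₃) = 0.4032 atm.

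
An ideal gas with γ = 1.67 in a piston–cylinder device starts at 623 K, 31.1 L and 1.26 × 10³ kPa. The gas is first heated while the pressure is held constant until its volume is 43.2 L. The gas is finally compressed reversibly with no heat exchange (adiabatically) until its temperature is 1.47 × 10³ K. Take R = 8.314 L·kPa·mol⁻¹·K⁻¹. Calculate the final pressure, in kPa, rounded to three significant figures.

Isobaric, so V/T is constant: P₂ = P₁; T₂ = T₁·(V₂/V₁) = 865.4 K.
Reversible adiabatic, γ = 1.67: P₃ = P₂·(T₃/T₂)^(γ/(γ−1)) = 4720 kPa; V₃ = V₂·(T₂/T₃)^(1/(γ−1)) = 19.59 L.

P₃ ≈ 4.72e+03 kPa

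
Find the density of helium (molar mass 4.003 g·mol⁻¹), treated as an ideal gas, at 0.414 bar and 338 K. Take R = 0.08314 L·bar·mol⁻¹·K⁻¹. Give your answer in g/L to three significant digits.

ρ ≈ 0.0590 g/L

ρ = PM/(RT) = (0.414 × 4.003) / (0.08314 × 338.0)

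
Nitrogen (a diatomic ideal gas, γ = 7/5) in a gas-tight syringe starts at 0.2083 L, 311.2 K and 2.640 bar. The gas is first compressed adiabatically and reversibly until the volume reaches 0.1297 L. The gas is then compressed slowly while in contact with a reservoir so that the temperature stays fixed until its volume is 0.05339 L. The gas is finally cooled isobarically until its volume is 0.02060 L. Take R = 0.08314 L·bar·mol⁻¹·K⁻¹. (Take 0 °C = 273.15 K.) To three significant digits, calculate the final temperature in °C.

T₄ ≈ -128 °C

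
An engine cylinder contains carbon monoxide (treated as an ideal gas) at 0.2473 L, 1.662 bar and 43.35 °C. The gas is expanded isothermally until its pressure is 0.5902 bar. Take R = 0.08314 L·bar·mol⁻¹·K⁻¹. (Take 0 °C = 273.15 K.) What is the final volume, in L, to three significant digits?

Convert: T₁ = 316.5 K.
Isothermal, so P V is constant: T₂ = T₁; V₂ = V₁·(P₁/P₂) = 0.6964 L.

V₂ ≈ 0.696 L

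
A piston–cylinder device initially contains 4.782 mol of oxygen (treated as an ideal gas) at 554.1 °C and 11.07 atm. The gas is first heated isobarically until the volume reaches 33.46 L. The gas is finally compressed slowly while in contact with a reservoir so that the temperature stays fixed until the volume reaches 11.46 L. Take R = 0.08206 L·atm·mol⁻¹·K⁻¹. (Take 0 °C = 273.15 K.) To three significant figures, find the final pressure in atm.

P₃ ≈ 32.3 atm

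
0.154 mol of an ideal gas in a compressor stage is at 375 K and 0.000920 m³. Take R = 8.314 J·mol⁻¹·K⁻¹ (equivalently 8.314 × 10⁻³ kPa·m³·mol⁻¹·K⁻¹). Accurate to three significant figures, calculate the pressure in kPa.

P ≈ 522 kPa

PV = nRT ⇒ P = nRT/V = (0.154 × 8.314 × 10⁻³ × 375) / 0.000920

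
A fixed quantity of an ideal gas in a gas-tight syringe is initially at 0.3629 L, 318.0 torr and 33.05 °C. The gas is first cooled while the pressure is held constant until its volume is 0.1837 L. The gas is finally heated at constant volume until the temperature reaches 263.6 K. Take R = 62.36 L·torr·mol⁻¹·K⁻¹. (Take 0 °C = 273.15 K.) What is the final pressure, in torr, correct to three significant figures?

Convert: T₁ = 306.2 K.
P constant ⇒ V ∝ T: P₂ = P₁; T₂ = T₁·(V₂/V₁) = 155.0 K.
V constant ⇒ P ∝ T: V₃ = V₂; P₃ = P₂·(T₃/T₂) = 540.8 torr.

P₃ ≈ 541 torr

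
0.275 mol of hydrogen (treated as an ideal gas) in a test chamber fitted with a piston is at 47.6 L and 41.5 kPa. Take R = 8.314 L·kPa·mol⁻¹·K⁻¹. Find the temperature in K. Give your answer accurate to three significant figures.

T ≈ 864 K

PV = nRT ⇒ T = PV/(nR) = (41.5 × 47.6) / (0.275 × 8.314)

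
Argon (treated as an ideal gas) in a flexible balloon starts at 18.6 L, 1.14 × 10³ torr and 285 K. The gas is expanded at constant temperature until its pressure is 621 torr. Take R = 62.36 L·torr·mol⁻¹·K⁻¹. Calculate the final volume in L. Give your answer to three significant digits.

Isothermal, so P V is constant: T₂ = T₁; V₂ = V₁·(P₁/P₂) = 34.14 L.

V₂ ≈ 34.1 L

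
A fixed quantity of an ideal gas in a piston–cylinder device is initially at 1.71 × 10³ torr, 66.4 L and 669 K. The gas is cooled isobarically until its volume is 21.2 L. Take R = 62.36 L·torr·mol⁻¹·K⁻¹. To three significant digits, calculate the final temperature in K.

T₂ ≈ 214 K

Isobaric, so V/T is constant: P₂ = P₁; T₂ = T₁·(V₂/V₁) = 213.6 K.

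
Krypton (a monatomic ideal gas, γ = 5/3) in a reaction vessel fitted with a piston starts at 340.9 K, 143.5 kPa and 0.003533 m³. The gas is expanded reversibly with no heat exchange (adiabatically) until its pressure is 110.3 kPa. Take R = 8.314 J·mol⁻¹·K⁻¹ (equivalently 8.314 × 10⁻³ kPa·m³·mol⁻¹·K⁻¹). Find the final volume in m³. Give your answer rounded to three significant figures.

Adiabatic (γ = 5/3), T V^(γ−1) and P V^γ constant: T₂ = T₁·(P₂/P₁)^((γ−1)/γ) = 306.8 K; V₂ = V₁·(P₁/P₂)^(1/γ) = 0.004137 m³.

V₂ ≈ 0.00414 m³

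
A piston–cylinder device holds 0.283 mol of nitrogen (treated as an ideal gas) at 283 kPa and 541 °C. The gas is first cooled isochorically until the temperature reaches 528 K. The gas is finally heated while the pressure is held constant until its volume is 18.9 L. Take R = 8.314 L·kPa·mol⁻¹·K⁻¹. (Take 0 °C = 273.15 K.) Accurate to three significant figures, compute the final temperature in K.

T₃ ≈ 1.47e+03 K

Convert: T₁ = 814.1 K.
From PV = nRT: V₁ = nRT₁/P₁ = 6.769 L.
V constant ⇒ P ∝ T: V₂ = V₁; P₂ = P₁·(T₂/T₁) = 183.5 kPa.
Isobaric, so V/T is constant: P₃ = P₂; T₃ = T₂·(V₃/V₂) = 1474 K.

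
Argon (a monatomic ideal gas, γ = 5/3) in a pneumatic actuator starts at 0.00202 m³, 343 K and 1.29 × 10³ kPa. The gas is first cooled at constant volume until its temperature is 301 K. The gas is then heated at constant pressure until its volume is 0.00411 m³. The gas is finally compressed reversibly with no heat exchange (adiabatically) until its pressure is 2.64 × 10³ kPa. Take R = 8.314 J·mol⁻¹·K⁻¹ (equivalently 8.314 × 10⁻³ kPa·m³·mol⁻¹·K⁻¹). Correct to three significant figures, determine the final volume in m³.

V constant ⇒ P ∝ T: V₂ = V₁; P₂ = P₁·(T₂/T₁) = 1132 kPa.
P constant ⇒ V ∝ T: P₃ = P₂; T₃ = T₂·(V₃/V₂) = 612.4 K.
Adiabatic (γ = 5/3), T V^(γ−1) and P V^γ constant: T₄ = T₃·(P₄/P₃)^((γ−1)/γ) = 859.3 K; V₄ = V₃·(P₃/P₄)^(1/γ) = 0.002473 m³.

V₄ ≈ 0.00247 m³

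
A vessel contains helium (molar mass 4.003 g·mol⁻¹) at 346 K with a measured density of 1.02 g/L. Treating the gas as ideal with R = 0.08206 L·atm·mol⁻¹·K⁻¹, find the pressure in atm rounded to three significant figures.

ρ = PM/(RT) ⇒ P = ρRT/M = (1.02 × 0.08206 × 346.0) / 4.003

P ≈ 7.23 atm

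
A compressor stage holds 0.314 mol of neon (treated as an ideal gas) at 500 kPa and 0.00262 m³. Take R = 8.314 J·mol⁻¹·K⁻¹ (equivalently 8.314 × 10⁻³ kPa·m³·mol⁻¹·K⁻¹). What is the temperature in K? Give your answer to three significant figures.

T ≈ 502 K

PV = nRT ⇒ T = PV/(nR) = (500 × 0.00262) / (0.314 × 8.314 × 10⁻³)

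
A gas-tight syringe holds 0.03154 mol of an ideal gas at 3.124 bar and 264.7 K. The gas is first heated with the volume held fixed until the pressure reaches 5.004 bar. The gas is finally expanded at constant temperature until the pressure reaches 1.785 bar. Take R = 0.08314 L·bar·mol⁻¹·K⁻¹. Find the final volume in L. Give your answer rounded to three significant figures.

From PV = nRT: V₁ = nRT₁/P₁ = 0.2222 L.
V constant ⇒ P ∝ T: V₂ = V₁; T₂ = T₁·(P₂/P₁) = 424.0 K.
Isothermal, so P V is constant: T₃ = T₂; V₃ = V₂·(P₂/P₃) = 0.6229 L.

V₃ ≈ 0.623 L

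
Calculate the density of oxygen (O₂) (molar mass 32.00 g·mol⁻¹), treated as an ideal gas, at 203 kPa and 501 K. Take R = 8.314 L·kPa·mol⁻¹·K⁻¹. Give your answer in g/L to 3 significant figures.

ρ ≈ 1.56 g/L

ρ = PM/(RT) = (203 × 32.00) / (8.314 × 501.0)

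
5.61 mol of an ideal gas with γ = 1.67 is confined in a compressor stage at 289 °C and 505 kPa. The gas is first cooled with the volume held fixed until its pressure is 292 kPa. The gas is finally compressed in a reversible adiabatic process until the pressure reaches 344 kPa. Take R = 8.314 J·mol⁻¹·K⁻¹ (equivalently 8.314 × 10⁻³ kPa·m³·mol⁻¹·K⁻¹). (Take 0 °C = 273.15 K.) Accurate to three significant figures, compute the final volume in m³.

V₃ ≈ 0.0471 m³

Convert: T₁ = 562.1 K.
From PV = nRT: V₁ = nRT₁/P₁ = 0.05192 m³.
V constant ⇒ P ∝ T: V₂ = V₁; T₂ = T₁·(P₂/P₁) = 325.0 K.
Adiabatic (γ = 1.67), T V^(γ−1) and P V^γ constant: T₃ = T₂·(P₃/P₂)^((γ−1)/γ) = 347.1 K; V₃ = V₂·(P₂/P₃)^(1/γ) = 0.04707 m³.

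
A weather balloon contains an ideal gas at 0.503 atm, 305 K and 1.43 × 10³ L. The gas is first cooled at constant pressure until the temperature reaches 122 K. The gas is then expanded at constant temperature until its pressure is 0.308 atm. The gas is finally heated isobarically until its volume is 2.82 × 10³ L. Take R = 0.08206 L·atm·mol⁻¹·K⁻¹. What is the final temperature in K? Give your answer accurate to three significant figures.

T₄ ≈ 368 K

P constant ⇒ V ∝ T: P₂ = P₁; V₂ = V₁·(T₂/T₁) = 572.0 L.
T constant ⇒ Boyle's law P V = const: T₃ = T₂; V₃ = V₂·(P₂/P₃) = 934.1 L.
P constant ⇒ V ∝ T: P₄ = P₃; T₄ = T₃·(V₄/V₃) = 368.3 K.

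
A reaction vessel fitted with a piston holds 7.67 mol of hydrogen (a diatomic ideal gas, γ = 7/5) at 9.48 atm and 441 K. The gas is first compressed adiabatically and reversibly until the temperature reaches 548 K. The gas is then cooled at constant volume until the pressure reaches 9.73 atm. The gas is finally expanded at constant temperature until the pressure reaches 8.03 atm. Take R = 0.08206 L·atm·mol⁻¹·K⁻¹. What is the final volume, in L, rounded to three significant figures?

From PV = nRT: V₁ = nRT₁/P₁ = 29.28 L.
Adiabatic (γ = 7/5), T V^(γ−1) and P V^γ constant: P₂ = P₁·(T₂/T₁)^(γ/(γ−1)) = 20.28 atm; V₂ = V₁·(T₁/T₂)^(1/(γ−1)) = 17.01 L.
V constant ⇒ P ∝ T: V₃ = V₂; T₃ = T₂·(P₃/P₂) = 263.0 K.
Isothermal, so P V is constant: T₄ = T₃; V₄ = V₃·(P₃/P₄) = 20.61 L.

V₄ ≈ 20.6 L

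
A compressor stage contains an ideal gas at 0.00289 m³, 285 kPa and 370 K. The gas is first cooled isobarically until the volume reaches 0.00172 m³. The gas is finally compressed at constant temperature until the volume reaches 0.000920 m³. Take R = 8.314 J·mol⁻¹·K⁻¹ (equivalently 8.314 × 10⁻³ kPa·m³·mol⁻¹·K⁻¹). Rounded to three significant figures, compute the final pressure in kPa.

P₃ ≈ 533 kPa

Isobaric, so V/T is constant: P₂ = P₁; T₂ = T₁·(V₂/V₁) = 220.2 K.
Isothermal, so P V is constant: T₃ = T₂; P₃ = P₂·(V₂/V₃) = 532.8 kPa.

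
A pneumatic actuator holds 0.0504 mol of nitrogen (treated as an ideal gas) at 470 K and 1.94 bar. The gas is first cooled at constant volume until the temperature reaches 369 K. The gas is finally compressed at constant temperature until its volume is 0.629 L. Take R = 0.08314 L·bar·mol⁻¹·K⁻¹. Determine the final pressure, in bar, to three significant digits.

From PV = nRT: V₁ = nRT₁/P₁ = 1.015 L.
V constant ⇒ P ∝ T: V₂ = V₁; P₂ = P₁·(T₂/T₁) = 1.523 bar.
Isothermal, so P V is constant: T₃ = T₂; P₃ = P₂·(V₂/V₃) = 2.458 bar.

P₃ ≈ 2.46 bar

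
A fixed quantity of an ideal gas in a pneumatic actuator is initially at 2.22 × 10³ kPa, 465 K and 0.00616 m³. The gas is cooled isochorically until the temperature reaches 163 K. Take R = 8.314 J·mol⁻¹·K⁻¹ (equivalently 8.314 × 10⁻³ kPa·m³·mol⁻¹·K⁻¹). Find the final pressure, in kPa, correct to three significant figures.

V constant ⇒ P ∝ T: V₂ = V₁; P₂ = P₁·(T₂/T₁) = 778.2 kPa.

P₂ ≈ 778 kPa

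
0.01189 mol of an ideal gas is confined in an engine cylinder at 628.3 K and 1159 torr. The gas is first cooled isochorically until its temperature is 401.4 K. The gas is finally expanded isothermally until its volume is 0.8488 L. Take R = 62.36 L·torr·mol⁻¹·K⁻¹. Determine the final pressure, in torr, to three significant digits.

P₃ ≈ 351 torr

From PV = nRT: V₁ = nRT₁/P₁ = 0.4019 L.
V constant ⇒ P ∝ T: V₂ = V₁; P₂ = P₁·(T₂/T₁) = 740.4 torr.
Isothermal, so P V is constant: T₃ = T₂; P₃ = P₂·(V₂/V₃) = 350.6 torr.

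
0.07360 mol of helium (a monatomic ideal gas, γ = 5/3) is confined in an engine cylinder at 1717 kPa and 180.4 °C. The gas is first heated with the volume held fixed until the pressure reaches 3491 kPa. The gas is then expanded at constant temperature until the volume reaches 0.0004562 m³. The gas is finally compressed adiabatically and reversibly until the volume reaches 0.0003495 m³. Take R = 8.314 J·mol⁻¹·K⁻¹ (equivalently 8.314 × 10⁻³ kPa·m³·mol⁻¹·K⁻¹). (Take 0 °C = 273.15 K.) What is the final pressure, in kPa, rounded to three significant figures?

P₄ ≈ 1.93e+03 kPa

Convert: T₁ = 453.5 K.
From PV = nRT: V₁ = nRT₁/P₁ = 0.0001616 m³.
V constant ⇒ P ∝ T: V₂ = V₁; T₂ = T₁·(P₂/P₁) = 922.2 K.
T constant ⇒ Boyle's law P V = const: T₃ = T₂; P₃ = P₂·(V₂/V₃) = 1237 kPa.
Adiabatic (γ = 5/3), T V^(γ−1) and P V^γ constant: T₄ = T₃·(V₃/V₄)^(γ−1) = 1101 K; P₄ = P₃·(V₃/V₄)^γ = 1928 kPa.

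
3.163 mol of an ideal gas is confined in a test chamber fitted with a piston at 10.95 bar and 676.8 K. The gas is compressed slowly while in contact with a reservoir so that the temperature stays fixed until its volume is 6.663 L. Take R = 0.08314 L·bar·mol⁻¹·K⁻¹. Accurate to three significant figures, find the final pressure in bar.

From PV = nRT: V₁ = nRT₁/P₁ = 16.25 L.
T constant ⇒ Boyle's law P V = const: T₂ = T₁; P₂ = P₁·(V₁/V₂) = 26.71 bar.

P₂ ≈ 26.7 bar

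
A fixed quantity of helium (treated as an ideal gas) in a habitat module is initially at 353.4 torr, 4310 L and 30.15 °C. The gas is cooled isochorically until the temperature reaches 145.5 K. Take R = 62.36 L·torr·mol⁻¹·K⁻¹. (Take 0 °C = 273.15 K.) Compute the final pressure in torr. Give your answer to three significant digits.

P₂ ≈ 170 torr

Convert: T₁ = 303.3 K.
V constant ⇒ P ∝ T: V₂ = V₁; P₂ = P₁·(T₂/T₁) = 169.5 torr.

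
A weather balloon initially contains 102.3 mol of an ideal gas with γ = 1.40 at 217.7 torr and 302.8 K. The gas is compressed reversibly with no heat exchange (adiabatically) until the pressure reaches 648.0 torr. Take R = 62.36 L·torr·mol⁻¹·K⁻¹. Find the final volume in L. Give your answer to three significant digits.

V₂ ≈ 4.07e+03 L

From PV = nRT: V₁ = nRT₁/P₁ = 8873 L.
Adiabatic (γ = 1.40), T V^(γ−1) and P V^γ constant: T₂ = T₁·(P₂/P₁)^((γ−1)/γ) = 413.5 K; V₂ = V₁·(P₁/P₂)^(1/γ) = 4071 L.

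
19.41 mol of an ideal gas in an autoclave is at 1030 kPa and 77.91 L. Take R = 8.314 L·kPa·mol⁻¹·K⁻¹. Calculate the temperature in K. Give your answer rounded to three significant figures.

PV = nRT ⇒ T = PV/(nR) = (1030 × 77.91) / (19.41 × 8.314)

T ≈ 497 K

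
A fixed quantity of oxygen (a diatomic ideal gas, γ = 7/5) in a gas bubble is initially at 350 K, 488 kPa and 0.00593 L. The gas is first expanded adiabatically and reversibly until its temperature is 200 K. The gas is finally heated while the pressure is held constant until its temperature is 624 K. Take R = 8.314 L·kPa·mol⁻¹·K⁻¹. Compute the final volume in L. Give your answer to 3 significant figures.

Reversible adiabatic, γ = 7/5: P₂ = P₁·(T₂/T₁)^(γ/(γ−1)) = 68.83 kPa; V₂ = V₁·(T₁/T₂)^(1/(γ−1)) = 0.02402 L.
Isobaric, so V/T is constant: P₃ = P₂; V₃ = V₂·(T₃/T₂) = 0.07496 L.

V₃ ≈ 0.0750 L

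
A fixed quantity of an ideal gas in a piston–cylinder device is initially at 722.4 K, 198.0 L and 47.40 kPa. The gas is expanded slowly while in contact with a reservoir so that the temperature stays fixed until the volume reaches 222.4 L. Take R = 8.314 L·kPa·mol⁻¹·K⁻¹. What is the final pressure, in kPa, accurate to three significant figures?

T constant ⇒ Boyle's law P V = const: T₂ = T₁; P₂ = P₁·(V₁/V₂) = 42.20 kPa.

P₂ ≈ 42.2 kPa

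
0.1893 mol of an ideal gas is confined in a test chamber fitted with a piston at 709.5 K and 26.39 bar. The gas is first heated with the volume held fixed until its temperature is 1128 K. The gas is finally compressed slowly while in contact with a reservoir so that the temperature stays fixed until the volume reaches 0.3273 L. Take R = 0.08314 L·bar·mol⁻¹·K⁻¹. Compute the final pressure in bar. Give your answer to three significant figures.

From PV = nRT: V₁ = nRT₁/P₁ = 0.4231 L.
V constant ⇒ P ∝ T: V₂ = V₁; P₂ = P₁·(T₂/T₁) = 41.96 bar.
Isothermal, so P V is constant: T₃ = T₂; P₃ = P₂·(V₂/V₃) = 54.24 bar.

P₃ ≈ 54.2 bar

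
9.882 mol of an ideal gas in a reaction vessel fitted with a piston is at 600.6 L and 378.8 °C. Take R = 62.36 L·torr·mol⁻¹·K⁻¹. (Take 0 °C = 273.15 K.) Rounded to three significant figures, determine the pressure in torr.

P ≈ 669 torr

Convert: T = 651.95 K.
PV = nRT ⇒ P = nRT/V = (9.882 × 62.36 × 651.95) / 600.6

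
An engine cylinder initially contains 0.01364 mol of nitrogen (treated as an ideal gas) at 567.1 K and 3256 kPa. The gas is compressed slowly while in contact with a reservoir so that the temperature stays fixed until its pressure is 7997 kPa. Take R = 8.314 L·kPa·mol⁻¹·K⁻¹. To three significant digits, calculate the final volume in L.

From PV = nRT: V₁ = nRT₁/P₁ = 0.01975 L.
T constant ⇒ Boyle's law P V = const: T₂ = T₁; V₂ = V₁·(P₁/P₂) = 0.008042 L.

V₂ ≈ 0.00804 L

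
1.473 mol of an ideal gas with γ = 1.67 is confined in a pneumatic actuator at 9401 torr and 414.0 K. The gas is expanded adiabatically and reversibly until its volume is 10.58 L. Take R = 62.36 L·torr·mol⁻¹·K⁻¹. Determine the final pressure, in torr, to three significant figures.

P₂ ≈ 1.89e+03 torr

From PV = nRT: V₁ = nRT₁/P₁ = 4.045 L.
Adiabatic (γ = 1.67), T V^(γ−1) and P V^γ constant: T₂ = T₁·(V₁/V₂)^(γ−1) = 217.4 K; P₂ = P₁·(V₁/V₂)^γ = 1887 torr.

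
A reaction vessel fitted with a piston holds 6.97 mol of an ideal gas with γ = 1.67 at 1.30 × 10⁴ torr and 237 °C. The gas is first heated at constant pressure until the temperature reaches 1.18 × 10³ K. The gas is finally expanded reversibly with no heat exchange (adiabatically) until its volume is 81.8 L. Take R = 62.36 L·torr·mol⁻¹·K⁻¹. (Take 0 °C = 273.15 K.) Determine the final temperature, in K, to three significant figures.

T₃ ≈ 724 K

Convert: T₁ = 510.1 K.
From PV = nRT: V₁ = nRT₁/P₁ = 17.06 L.
Isobaric, so V/T is constant: P₂ = P₁; V₂ = V₁·(T₂/T₁) = 39.45 L.
Adiabatic (γ = 1.67), T V^(γ−1) and P V^γ constant: T₃ = T₂·(V₂/V₃)^(γ−1) = 724.0 K; P₃ = P₂·(V₂/V₃)^γ = 3847 torr.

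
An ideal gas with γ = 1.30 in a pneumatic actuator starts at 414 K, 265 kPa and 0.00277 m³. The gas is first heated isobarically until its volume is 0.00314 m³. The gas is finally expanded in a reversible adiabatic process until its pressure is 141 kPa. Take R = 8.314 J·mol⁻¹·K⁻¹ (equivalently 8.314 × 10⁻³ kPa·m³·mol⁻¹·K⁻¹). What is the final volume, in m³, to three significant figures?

V₃ ≈ 0.00510 m³

Isobaric, so V/T is constant: P₂ = P₁; T₂ = T₁·(V₂/V₁) = 469.3 K.
Adiabatic (γ = 1.30), T V^(γ−1) and P V^γ constant: T₃ = T₂·(P₃/P₂)^((γ−1)/γ) = 405.7 K; V₃ = V₂·(P₂/P₃)^(1/γ) = 0.005102 m³.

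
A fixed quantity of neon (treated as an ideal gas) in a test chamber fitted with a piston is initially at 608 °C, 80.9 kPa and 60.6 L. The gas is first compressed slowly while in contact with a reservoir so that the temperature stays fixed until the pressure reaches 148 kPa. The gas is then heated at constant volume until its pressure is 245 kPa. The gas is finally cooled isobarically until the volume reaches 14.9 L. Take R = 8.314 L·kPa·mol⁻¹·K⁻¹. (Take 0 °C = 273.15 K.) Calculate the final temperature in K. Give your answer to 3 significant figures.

T₄ ≈ 656 K

Convert: T₁ = 881.1 K.
T constant ⇒ Boyle's law P V = const: T₂ = T₁; V₂ = V₁·(P₁/P₂) = 33.13 L.
V constant ⇒ P ∝ T: V₃ = V₂; T₃ = T₂·(P₃/P₂) = 1459 K.
P constant ⇒ V ∝ T: P₄ = P₃; T₄ = T₃·(V₄/V₃) = 656.1 K.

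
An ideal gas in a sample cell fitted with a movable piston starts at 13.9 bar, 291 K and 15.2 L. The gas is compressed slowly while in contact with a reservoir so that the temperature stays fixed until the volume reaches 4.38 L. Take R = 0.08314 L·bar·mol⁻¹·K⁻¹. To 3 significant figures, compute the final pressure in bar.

Isothermal, so P V is constant: T₂ = T₁; P₂ = P₁·(V₁/V₂) = 48.24 bar.

P₂ ≈ 48.2 bar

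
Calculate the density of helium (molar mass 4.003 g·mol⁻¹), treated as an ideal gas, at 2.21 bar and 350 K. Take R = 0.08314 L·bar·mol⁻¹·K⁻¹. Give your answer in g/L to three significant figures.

ρ ≈ 0.304 g/L

ρ = PM/(RT) = (2.21 × 4.003) / (0.08314 × 350.0)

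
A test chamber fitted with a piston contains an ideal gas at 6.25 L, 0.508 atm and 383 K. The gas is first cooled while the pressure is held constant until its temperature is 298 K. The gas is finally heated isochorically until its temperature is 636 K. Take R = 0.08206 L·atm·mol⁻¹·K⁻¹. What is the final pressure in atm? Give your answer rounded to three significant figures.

Isobaric, so V/T is constant: P₂ = P₁; V₂ = V₁·(T₂/T₁) = 4.863 L.
V constant ⇒ P ∝ T: V₃ = V₂; P₃ = P₂·(T₃/T₂) = 1.084 atm.

P₃ ≈ 1.08 atm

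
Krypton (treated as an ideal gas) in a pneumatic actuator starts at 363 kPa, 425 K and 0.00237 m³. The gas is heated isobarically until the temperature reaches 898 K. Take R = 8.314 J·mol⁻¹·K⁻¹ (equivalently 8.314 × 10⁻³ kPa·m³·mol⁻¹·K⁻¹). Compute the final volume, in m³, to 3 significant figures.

V₂ ≈ 0.00501 m³

P constant ⇒ V ∝ T: P₂ = P₁; V₂ = V₁·(T₂/T₁) = 0.005008 m³.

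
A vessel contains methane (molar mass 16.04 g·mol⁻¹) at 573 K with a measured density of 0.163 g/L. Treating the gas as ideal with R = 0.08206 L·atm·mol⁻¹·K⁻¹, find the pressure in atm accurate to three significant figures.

ρ = PM/(RT) ⇒ P = ρRT/M = (0.163 × 0.08206 × 573.0) / 16.04

P ≈ 0.478 atm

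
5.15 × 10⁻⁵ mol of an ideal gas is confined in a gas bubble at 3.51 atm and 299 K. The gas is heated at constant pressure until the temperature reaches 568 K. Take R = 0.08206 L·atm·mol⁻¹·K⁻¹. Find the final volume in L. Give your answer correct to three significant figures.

V₂ ≈ 0.000684 L

From PV = nRT: V₁ = nRT₁/P₁ = 0.0003600 L.
P constant ⇒ V ∝ T: P₂ = P₁; V₂ = V₁·(T₂/T₁) = 0.0006839 L.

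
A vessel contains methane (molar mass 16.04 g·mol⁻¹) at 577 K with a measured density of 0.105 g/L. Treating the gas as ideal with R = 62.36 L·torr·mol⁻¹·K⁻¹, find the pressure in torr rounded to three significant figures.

ρ = PM/(RT) ⇒ P = ρRT/M = (0.105 × 62.36 × 577.0) / 16.04

P ≈ 236 torr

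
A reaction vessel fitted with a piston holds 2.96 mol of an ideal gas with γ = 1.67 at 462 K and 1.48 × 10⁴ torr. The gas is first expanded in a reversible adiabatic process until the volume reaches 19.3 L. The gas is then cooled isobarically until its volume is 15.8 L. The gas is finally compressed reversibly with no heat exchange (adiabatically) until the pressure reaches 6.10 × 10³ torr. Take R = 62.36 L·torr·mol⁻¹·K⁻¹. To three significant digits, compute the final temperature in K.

T₄ ≈ 265 K

From PV = nRT: V₁ = nRT₁/P₁ = 5.762 L.
Adiabatic (γ = 1.67), T V^(γ−1) and P V^γ constant: T₂ = T₁·(V₁/V₂)^(γ−1) = 205.5 K; P₂ = P₁·(V₁/V₂)^γ = 1966 torr.
P constant ⇒ V ∝ T: P₃ = P₂; T₃ = T₂·(V₃/V₂) = 168.3 K.
Reversible adiabatic, γ = 1.67: T₄ = T₃·(P₄/P₃)^((γ−1)/γ) = 265.0 K; V₄ = V₃·(P₃/P₄)^(1/γ) = 8.020 L.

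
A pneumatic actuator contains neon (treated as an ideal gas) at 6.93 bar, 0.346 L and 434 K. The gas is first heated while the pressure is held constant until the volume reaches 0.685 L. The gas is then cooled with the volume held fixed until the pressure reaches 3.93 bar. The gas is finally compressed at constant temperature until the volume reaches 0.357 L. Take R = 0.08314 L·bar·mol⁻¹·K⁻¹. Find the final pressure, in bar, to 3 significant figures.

P constant ⇒ V ∝ T: P₂ = P₁; T₂ = T₁·(V₂/V₁) = 859.2 K.
Isochoric, so P/T is constant: V₃ = V₂; T₃ = T₂·(P₃/P₂) = 487.3 K.
Isothermal, so P V is constant: T₄ = T₃; P₄ = P₃·(V₃/V₄) = 7.541 bar.

P₄ ≈ 7.54 bar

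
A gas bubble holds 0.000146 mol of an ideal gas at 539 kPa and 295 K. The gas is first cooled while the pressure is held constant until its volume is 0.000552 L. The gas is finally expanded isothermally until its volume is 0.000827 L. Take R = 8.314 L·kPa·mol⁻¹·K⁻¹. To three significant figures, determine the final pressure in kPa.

From PV = nRT: V₁ = nRT₁/P₁ = 0.0006643 L.
Isobaric, so V/T is constant: P₂ = P₁; T₂ = T₁·(V₂/V₁) = 245.1 K.
Isothermal, so P V is constant: T₃ = T₂; P₃ = P₂·(V₂/V₃) = 359.8 kPa.

P₃ ≈ 360 kPa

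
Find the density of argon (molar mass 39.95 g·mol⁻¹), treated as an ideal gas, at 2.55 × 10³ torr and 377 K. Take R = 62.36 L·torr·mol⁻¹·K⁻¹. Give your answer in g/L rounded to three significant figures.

ρ ≈ 4.33 g/L

ρ = PM/(RT) = (2.55e+03 × 39.95) / (62.36 × 377.0)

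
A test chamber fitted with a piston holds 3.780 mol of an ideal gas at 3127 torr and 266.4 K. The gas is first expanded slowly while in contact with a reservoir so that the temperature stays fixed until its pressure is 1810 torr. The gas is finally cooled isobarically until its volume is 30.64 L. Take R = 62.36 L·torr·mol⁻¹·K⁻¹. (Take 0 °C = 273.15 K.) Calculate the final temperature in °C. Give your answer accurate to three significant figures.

From PV = nRT: V₁ = nRT₁/P₁ = 20.08 L.
T constant ⇒ Boyle's law P V = const: T₂ = T₁; V₂ = V₁·(P₁/P₂) = 34.69 L.
P constant ⇒ V ∝ T: P₃ = P₂; T₃ = T₂·(V₃/V₂) = 235.3 K.

T₃ ≈ -37.9 °C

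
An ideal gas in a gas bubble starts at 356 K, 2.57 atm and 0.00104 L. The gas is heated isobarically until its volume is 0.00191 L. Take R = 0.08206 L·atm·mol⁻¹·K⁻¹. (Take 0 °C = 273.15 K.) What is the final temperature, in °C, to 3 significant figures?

T₂ ≈ 381 °C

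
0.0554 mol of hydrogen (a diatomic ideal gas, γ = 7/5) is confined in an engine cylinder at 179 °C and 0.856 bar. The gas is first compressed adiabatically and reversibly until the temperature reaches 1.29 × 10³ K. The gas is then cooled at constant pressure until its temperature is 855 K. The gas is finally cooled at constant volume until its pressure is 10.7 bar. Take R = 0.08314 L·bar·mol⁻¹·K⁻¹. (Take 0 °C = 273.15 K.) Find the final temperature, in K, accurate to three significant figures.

T₄ ≈ 272 K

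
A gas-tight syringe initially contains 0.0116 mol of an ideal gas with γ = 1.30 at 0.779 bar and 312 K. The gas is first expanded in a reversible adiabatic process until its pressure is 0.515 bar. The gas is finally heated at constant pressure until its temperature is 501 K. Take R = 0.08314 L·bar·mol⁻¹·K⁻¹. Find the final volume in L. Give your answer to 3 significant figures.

V₃ ≈ 0.938 L

From PV = nRT: V₁ = nRT₁/P₁ = 0.3863 L.
Adiabatic (γ = 1.30), T V^(γ−1) and P V^γ constant: T₂ = T₁·(P₂/P₁)^((γ−1)/γ) = 283.6 K; V₂ = V₁·(P₁/P₂)^(1/γ) = 0.5311 L.
Isobaric, so V/T is constant: P₃ = P₂; V₃ = V₂·(T₃/T₂) = 0.9382 L.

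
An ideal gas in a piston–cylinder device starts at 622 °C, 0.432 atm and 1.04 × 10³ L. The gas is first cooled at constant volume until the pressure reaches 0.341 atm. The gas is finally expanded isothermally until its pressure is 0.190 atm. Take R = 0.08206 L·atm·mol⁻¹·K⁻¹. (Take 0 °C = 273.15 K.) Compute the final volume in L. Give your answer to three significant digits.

V₃ ≈ 1.87e+03 L

Convert: T₁ = 895.1 K.
V constant ⇒ P ∝ T: V₂ = V₁; T₂ = T₁·(P₂/P₁) = 706.6 K.
Isothermal, so P V is constant: T₃ = T₂; V₃ = V₂·(P₂/P₃) = 1867 L.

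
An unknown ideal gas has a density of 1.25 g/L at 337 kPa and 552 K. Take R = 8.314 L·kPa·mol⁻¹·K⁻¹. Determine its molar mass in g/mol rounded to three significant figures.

M ≈ 17.0 g/mol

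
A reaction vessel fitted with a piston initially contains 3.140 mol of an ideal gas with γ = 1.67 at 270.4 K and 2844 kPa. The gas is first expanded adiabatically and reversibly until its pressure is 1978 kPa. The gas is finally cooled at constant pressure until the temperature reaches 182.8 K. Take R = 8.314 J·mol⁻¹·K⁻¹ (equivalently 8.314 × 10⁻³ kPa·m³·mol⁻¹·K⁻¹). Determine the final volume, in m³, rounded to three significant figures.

V₃ ≈ 0.00241 m³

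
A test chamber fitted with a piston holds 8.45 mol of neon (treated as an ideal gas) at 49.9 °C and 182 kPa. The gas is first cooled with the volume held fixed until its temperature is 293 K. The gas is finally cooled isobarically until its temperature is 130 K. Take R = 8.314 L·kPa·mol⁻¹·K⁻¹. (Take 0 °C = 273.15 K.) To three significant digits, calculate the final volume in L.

Convert: T₁ = 323.0 K.
From PV = nRT: V₁ = nRT₁/P₁ = 124.7 L.
Isochoric, so P/T is constant: V₂ = V₁; P₂ = P₁·(T₂/T₁) = 165.1 kPa.
P constant ⇒ V ∝ T: P₃ = P₂; V₃ = V₂·(T₃/T₂) = 55.33 L.

V₃ ≈ 55.3 L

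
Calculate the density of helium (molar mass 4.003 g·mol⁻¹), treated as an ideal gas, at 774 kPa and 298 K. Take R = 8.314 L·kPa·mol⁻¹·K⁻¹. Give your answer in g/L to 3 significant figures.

ρ ≈ 1.25 g/L

ρ = PM/(RT) = (774 × 4.003) / (8.314 × 298.0)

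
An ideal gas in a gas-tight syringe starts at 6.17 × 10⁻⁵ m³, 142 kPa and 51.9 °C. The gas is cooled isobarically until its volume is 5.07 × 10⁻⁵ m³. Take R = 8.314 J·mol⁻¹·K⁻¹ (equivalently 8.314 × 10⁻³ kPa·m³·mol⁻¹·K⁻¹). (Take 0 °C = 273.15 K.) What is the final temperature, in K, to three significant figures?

T₂ ≈ 267 K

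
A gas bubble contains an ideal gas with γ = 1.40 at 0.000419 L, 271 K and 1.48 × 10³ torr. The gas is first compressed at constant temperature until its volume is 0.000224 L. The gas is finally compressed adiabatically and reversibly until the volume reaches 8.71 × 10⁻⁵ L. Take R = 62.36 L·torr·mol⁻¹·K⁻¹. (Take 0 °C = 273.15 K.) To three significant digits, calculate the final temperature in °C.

T₃ ≈ 122 °C

T constant ⇒ Boyle's law P V = const: T₂ = T₁; P₂ = P₁·(V₁/V₂) = 2768 torr.
Adiabatic (γ = 1.40), T V^(γ−1) and P V^γ constant: T₃ = T₂·(V₂/V₃)^(γ−1) = 395.4 K; P₃ = P₂·(V₂/V₃)^γ = 1.039e+04 torr.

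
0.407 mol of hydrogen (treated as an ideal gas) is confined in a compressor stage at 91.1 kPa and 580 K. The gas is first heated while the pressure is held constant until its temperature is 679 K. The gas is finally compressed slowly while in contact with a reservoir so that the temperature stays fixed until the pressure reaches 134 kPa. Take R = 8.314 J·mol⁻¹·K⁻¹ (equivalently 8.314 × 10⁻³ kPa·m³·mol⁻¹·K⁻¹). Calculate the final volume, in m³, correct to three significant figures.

From PV = nRT: V₁ = nRT₁/P₁ = 0.02154 m³.
P constant ⇒ V ∝ T: P₂ = P₁; V₂ = V₁·(T₂/T₁) = 0.02522 m³.
Isothermal, so P V is constant: T₃ = T₂; V₃ = V₂·(P₂/P₃) = 0.01715 m³.

V₃ ≈ 0.0171 m³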